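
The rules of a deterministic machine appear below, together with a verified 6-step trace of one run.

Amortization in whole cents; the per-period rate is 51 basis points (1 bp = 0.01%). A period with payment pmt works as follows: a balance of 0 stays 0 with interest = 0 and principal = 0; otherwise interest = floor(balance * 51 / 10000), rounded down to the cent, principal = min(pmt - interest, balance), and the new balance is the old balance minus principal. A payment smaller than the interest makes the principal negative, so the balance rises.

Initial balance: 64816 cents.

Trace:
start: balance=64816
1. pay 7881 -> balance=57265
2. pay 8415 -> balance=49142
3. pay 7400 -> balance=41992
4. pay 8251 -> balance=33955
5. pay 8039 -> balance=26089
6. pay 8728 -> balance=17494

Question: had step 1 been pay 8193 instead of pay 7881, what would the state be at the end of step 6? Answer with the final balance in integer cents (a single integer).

(re-executing from step 1 with the substitution; state before step 1: balance=64816)
1. pay 8193 -> balance=56953
2. pay 8415 -> balance=48828
3. pay 7400 -> balance=41677
4. pay 8251 -> balance=33638
5. pay 8039 -> balance=25770
6. pay 8728 -> balance=17173

17173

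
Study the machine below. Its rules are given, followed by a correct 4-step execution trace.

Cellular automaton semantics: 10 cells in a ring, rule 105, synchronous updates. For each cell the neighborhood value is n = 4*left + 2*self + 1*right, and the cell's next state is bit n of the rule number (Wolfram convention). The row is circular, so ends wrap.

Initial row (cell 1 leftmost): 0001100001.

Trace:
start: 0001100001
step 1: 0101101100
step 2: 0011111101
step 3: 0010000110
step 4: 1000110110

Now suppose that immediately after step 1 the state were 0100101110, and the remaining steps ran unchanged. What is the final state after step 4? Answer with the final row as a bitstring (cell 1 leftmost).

1001110100

state after step 1 := 0100101110
step 2: 0000011010
step 3: 1111011100
step 4: 1001110100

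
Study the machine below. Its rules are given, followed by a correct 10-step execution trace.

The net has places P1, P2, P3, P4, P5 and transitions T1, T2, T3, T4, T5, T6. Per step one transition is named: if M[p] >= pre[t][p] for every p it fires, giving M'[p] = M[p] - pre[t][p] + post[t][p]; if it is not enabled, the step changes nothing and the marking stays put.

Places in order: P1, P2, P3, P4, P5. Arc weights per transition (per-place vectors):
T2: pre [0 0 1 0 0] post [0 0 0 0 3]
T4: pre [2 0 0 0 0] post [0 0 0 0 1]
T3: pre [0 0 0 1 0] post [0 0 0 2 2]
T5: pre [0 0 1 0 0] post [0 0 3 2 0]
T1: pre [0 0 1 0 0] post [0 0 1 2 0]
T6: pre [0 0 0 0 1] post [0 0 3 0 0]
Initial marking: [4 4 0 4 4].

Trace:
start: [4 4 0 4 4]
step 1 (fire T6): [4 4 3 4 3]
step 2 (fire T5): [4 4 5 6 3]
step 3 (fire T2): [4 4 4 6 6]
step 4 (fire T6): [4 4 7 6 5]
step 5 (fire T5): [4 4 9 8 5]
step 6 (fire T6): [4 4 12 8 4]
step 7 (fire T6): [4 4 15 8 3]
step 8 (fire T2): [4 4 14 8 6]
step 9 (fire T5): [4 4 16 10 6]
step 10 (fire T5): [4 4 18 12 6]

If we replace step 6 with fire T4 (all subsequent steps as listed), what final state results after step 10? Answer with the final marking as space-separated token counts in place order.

2 4 15 12 8

(re-executing from step 6 with the substitution; state before step 6: [4 4 9 8 5])
step 6 (fire T4): [2 4 9 8 6]
step 7 (fire T6): [2 4 12 8 5]
step 8 (fire T2): [2 4 11 8 8]
step 9 (fire T5): [2 4 13 10 8]
step 10 (fire T5): [2 4 15 12 8]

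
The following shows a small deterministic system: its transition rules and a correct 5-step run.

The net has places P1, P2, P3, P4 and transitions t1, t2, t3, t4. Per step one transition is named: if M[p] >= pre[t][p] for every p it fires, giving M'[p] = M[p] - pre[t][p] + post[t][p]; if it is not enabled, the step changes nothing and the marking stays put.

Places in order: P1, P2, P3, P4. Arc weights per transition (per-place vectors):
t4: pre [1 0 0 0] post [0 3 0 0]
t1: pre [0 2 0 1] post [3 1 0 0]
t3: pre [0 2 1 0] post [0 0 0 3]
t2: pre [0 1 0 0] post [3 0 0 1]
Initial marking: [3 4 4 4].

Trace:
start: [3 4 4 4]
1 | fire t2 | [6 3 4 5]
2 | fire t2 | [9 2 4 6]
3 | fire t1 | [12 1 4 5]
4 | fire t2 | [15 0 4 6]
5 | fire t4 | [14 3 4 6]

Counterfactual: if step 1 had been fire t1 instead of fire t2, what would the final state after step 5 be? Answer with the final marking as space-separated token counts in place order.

(re-executing from step 1 with the substitution; state before step 1: [3 4 4 4])
1 | fire t1 | [6 3 4 3]
2 | fire t2 | [9 2 4 4]
3 | fire t1 | [12 1 4 3]
4 | fire t2 | [15 0 4 4]
5 | fire t4 | [14 3 4 4]

14 3 4 4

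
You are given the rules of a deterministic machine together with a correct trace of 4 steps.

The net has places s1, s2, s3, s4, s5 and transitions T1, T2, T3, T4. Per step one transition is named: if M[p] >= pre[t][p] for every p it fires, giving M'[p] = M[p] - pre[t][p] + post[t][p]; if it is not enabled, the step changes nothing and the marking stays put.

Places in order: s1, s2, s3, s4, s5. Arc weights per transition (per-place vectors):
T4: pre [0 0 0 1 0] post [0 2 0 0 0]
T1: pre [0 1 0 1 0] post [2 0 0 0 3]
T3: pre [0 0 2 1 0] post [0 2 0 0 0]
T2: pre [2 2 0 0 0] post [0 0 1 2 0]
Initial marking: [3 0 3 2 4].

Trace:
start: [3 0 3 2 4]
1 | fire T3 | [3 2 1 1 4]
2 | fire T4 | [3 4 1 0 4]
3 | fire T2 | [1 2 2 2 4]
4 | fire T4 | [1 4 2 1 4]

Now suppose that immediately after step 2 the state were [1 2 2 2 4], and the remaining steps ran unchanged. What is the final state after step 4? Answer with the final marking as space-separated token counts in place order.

1 4 2 1 4

state after step 2 := [1 2 2 2 4]
3 | fire T2 | [1 2 2 2 4]
4 | fire T4 | [1 4 2 1 4]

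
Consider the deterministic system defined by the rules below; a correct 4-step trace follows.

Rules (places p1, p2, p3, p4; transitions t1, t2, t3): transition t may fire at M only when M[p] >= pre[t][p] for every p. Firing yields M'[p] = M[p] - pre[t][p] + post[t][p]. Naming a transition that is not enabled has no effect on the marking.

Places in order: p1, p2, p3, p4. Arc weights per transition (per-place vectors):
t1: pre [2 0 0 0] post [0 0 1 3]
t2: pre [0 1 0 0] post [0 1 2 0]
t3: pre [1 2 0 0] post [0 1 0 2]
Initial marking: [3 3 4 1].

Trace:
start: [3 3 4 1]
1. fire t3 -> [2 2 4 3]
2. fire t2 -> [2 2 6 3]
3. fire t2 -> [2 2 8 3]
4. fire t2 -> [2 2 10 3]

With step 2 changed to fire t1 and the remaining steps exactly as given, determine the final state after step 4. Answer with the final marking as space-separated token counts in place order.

(re-executing from step 2 with the substitution; state before step 2: [2 2 4 3])
2. fire t1 -> [0 2 5 6]
3. fire t2 -> [0 2 7 6]
4. fire t2 -> [0 2 9 6]

0 2 9 6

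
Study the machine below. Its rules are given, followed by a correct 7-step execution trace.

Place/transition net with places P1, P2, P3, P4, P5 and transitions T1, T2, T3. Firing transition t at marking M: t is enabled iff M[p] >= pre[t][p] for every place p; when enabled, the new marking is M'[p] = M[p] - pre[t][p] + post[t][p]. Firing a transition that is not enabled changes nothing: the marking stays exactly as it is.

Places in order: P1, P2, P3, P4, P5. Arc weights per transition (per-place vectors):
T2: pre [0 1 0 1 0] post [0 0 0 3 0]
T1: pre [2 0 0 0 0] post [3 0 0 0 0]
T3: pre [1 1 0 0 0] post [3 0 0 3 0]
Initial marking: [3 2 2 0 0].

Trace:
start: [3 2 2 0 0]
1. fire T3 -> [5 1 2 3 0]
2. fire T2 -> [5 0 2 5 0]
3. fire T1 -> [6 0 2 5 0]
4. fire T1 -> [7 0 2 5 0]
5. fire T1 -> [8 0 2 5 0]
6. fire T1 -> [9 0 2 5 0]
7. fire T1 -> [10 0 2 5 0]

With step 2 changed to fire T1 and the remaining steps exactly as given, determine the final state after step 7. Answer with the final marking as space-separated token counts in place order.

(re-executing from step 2 with the substitution; state before step 2: [5 1 2 3 0])
2. fire T1 -> [6 1 2 3 0]
3. fire T1 -> [7 1 2 3 0]
4. fire T1 -> [8 1 2 3 0]
5. fire T1 -> [9 1 2 3 0]
6. fire T1 -> [10 1 2 3 0]
7. fire T1 -> [11 1 2 3 0]

11 1 2 3 0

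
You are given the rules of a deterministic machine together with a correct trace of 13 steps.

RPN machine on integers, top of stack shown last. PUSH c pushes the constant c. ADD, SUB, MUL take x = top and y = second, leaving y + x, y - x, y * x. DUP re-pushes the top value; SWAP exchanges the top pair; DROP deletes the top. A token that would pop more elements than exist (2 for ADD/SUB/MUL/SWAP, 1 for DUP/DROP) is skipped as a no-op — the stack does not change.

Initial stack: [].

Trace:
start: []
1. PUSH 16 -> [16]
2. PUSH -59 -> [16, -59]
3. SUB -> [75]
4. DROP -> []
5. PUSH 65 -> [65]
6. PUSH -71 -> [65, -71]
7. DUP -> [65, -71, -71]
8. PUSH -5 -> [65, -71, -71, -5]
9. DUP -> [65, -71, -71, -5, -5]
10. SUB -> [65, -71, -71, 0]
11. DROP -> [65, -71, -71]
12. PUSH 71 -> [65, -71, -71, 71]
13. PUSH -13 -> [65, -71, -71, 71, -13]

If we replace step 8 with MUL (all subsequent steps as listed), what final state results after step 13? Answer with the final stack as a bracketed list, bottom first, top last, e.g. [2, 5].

[65, 71, -13]

(re-executing from step 8 with the substitution; state before step 8: [65, -71, -71])
8. MUL -> [65, 5041]
9. DUP -> [65, 5041, 5041]
10. SUB -> [65, 0]
11. DROP -> [65]
12. PUSH 71 -> [65, 71]
13. PUSH -13 -> [65, 71, -13]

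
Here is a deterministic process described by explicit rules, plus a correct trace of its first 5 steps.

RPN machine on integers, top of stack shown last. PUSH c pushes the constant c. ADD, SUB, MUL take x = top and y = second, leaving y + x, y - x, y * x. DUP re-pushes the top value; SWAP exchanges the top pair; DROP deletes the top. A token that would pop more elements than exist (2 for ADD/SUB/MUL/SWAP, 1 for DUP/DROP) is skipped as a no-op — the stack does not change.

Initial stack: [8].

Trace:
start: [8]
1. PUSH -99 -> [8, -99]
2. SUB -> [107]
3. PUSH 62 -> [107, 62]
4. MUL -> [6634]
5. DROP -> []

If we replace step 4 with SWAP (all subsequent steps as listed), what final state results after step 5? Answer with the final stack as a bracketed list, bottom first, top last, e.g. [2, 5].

[62]

(re-executing from step 4 with the substitution; state before step 4: [107, 62])
4. SWAP -> [62, 107]
5. DROP -> [62]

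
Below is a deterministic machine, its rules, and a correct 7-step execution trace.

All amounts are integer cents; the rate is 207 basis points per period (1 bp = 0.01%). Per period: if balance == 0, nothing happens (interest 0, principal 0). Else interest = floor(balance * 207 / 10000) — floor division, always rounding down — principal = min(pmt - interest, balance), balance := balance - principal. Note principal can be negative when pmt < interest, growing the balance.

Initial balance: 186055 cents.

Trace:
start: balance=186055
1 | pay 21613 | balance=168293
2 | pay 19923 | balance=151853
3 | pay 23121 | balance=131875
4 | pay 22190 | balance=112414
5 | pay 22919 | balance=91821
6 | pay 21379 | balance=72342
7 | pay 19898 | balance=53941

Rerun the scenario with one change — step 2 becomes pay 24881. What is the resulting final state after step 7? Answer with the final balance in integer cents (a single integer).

(re-executing from step 2 with the substitution; state before step 2: balance=168293)
2 | pay 24881 | balance=146895
3 | pay 23121 | balance=126814
4 | pay 22190 | balance=107249
5 | pay 22919 | balance=86550
6 | pay 21379 | balance=66962
7 | pay 19898 | balance=48450

48450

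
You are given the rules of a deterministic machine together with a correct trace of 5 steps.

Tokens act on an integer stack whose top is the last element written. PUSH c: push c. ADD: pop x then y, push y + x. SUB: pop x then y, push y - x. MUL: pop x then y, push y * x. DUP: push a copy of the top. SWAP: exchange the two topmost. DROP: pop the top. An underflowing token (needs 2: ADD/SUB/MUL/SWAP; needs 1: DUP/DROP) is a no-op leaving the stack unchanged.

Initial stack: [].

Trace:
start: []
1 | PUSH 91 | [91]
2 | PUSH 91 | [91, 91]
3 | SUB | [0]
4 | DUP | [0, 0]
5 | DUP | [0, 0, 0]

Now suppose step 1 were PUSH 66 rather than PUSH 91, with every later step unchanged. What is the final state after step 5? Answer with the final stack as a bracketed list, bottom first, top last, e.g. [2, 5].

[-25, -25, -25]

(re-executing from step 1 with the substitution; state before step 1: [])
1 | PUSH 66 | [66]
2 | PUSH 91 | [66, 91]
3 | SUB | [-25]
4 | DUP | [-25, -25]
5 | DUP | [-25, -25, -25]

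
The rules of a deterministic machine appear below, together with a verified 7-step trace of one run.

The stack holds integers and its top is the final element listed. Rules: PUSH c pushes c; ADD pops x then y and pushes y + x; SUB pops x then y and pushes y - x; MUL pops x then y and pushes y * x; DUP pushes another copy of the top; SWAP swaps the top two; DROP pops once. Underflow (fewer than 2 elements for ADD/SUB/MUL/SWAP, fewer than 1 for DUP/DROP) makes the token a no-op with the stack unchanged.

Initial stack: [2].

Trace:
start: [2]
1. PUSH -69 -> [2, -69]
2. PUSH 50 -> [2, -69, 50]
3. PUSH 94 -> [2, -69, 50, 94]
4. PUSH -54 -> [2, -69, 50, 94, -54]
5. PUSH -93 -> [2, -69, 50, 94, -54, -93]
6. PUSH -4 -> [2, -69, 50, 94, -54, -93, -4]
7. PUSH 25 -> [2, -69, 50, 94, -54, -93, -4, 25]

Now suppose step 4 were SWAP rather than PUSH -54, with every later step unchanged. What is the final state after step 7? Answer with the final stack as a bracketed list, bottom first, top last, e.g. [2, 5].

(re-executing from step 4 with the substitution; state before step 4: [2, -69, 50, 94])
4. SWAP -> [2, -69, 94, 50]
5. PUSH -93 -> [2, -69, 94, 50, -93]
6. PUSH -4 -> [2, -69, 94, 50, -93, -4]
7. PUSH 25 -> [2, -69, 94, 50, -93, -4, 25]

[2, -69, 94, 50, -93, -4, 25]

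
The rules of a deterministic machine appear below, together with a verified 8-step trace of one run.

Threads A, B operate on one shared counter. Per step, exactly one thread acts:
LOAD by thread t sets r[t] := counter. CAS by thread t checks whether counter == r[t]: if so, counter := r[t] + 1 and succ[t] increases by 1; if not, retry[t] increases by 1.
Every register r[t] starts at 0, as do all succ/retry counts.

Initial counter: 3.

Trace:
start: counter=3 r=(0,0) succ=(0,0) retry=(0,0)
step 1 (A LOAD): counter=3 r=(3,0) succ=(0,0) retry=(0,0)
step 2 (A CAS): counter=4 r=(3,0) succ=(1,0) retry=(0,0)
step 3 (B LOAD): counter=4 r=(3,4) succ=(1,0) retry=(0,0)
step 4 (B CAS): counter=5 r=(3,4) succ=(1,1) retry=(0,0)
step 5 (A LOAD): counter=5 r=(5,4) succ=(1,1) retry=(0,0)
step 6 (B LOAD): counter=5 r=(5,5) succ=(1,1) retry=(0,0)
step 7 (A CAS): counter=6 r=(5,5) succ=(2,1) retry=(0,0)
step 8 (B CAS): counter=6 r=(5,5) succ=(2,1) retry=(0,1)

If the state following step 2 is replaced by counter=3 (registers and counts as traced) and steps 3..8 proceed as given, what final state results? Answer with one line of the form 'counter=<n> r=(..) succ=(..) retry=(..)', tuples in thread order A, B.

counter=5 r=(4,4) succ=(2,1) retry=(0,1)

state after step 2 := counter=3 r=(3,0) succ=(1,0) retry=(0,0)
step 3 (B LOAD): counter=3 r=(3,3) succ=(1,0) retry=(0,0)
step 4 (B CAS): counter=4 r=(3,3) succ=(1,1) retry=(0,0)
step 5 (A LOAD): counter=4 r=(4,3) succ=(1,1) retry=(0,0)
step 6 (B LOAD): counter=4 r=(4,4) succ=(1,1) retry=(0,0)
step 7 (A CAS): counter=5 r=(4,4) succ=(2,1) retry=(0,0)
step 8 (B CAS): counter=5 r=(4,4) succ=(2,1) retry=(0,1)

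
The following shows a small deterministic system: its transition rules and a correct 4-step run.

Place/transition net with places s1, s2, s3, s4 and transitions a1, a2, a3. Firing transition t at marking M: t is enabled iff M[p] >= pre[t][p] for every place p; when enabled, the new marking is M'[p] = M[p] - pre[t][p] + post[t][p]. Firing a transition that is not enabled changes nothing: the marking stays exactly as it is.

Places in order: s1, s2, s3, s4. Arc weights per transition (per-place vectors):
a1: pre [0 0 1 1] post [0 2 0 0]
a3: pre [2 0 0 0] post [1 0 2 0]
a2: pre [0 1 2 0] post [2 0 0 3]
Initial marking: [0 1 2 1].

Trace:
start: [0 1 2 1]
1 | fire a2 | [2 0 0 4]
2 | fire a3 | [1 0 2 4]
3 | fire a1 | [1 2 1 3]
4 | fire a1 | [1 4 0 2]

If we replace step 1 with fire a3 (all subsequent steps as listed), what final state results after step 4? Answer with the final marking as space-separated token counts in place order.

0 3 1 0

(re-executing from step 1 with the substitution; state before step 1: [0 1 2 1])
1 | fire a3 | [0 1 2 1]
2 | fire a3 | [0 1 2 1]
3 | fire a1 | [0 3 1 0]
4 | fire a1 | [0 3 1 0]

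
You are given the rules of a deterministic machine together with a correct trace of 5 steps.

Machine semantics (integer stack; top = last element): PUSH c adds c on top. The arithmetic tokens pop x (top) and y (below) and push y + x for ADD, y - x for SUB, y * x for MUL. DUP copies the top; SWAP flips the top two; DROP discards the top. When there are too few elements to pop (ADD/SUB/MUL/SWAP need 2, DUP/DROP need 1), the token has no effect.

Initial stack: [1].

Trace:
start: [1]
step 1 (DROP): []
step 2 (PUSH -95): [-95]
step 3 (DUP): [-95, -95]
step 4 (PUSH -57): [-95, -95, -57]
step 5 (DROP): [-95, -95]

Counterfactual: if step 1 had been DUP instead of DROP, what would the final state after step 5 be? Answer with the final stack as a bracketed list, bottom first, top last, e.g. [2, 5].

(re-executing from step 1 with the substitution; state before step 1: [1])
step 1 (DUP): [1, 1]
step 2 (PUSH -95): [1, 1, -95]
step 3 (DUP): [1, 1, -95, -95]
step 4 (PUSH -57): [1, 1, -95, -95, -57]
step 5 (DROP): [1, 1, -95, -95]

[1, 1, -95, -95]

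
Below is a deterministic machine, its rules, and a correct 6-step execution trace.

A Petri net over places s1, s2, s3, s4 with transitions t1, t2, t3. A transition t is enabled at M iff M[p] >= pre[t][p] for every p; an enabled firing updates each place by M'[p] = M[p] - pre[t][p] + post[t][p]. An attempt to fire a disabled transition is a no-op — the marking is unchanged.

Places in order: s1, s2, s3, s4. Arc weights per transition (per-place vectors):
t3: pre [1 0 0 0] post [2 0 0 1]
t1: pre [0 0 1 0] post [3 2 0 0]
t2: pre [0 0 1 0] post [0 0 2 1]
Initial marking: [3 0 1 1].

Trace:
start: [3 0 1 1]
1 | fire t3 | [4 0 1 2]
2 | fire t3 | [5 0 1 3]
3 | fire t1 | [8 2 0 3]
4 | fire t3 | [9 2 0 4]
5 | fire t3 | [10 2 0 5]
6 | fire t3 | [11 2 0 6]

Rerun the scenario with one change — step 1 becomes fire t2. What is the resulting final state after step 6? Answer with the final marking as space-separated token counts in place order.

(re-executing from step 1 with the substitution; state before step 1: [3 0 1 1])
1 | fire t2 | [3 0 2 2]
2 | fire t3 | [4 0 2 3]
3 | fire t1 | [7 2 1 3]
4 | fire t3 | [8 2 1 4]
5 | fire t3 | [9 2 1 5]
6 | fire t3 | [10 2 1 6]

10 2 1 6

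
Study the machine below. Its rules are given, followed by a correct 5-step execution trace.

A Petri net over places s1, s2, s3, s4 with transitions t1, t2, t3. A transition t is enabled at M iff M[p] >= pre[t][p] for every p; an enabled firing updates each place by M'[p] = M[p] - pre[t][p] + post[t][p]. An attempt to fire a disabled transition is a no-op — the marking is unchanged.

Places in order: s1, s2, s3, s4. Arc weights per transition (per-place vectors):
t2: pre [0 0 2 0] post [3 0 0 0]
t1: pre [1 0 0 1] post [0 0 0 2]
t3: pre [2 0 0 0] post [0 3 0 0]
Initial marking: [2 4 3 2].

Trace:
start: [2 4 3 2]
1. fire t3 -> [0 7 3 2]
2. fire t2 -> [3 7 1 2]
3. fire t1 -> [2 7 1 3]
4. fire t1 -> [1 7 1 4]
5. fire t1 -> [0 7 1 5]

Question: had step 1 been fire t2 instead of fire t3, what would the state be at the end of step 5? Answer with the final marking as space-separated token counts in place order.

(re-executing from step 1 with the substitution; state before step 1: [2 4 3 2])
1. fire t2 -> [5 4 1 2]
2. fire t2 -> [5 4 1 2]
3. fire t1 -> [4 4 1 3]
4. fire t1 -> [3 4 1 4]
5. fire t1 -> [2 4 1 5]

2 4 1 5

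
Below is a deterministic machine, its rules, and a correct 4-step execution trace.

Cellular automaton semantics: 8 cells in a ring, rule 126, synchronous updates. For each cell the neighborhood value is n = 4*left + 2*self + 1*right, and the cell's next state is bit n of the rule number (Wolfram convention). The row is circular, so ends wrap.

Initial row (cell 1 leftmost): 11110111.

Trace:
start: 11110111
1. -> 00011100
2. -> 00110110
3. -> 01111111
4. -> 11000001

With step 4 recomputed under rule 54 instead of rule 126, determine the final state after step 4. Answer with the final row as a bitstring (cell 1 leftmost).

(re-executing step 4 under rule 54; state before step 4: 01111111)
4. -> 10000000

10000000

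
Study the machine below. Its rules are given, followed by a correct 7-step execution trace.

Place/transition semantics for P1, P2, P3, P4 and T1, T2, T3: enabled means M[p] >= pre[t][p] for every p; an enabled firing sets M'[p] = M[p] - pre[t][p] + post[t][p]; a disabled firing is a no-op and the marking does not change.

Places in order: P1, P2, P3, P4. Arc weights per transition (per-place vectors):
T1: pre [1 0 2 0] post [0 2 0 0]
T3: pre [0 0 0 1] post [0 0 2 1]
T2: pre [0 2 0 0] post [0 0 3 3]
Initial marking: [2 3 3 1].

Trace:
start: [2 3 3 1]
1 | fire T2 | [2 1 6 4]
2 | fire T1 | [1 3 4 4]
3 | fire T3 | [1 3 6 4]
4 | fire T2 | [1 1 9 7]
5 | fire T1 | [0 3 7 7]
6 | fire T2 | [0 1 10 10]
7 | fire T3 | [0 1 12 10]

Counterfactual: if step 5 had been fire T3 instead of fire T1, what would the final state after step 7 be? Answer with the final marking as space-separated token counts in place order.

1 1 13 7

(re-executing from step 5 with the substitution; state before step 5: [1 1 9 7])
5 | fire T3 | [1 1 11 7]
6 | fire T2 | [1 1 11 7]
7 | fire T3 | [1 1 13 7]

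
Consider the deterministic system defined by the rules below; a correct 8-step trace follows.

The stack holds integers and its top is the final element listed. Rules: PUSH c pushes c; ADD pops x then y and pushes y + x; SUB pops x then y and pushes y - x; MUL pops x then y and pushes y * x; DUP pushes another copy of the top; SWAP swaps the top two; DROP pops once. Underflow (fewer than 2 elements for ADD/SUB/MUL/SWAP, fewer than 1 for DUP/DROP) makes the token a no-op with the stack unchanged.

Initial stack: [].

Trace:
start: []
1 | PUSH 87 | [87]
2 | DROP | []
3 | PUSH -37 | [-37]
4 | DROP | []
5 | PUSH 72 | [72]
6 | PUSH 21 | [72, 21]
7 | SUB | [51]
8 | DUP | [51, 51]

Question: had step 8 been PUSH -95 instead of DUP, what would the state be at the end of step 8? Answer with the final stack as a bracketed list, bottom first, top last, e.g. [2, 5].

(re-executing from step 8 with the substitution; state before step 8: [51])
8 | PUSH -95 | [51, -95]

[51, -95]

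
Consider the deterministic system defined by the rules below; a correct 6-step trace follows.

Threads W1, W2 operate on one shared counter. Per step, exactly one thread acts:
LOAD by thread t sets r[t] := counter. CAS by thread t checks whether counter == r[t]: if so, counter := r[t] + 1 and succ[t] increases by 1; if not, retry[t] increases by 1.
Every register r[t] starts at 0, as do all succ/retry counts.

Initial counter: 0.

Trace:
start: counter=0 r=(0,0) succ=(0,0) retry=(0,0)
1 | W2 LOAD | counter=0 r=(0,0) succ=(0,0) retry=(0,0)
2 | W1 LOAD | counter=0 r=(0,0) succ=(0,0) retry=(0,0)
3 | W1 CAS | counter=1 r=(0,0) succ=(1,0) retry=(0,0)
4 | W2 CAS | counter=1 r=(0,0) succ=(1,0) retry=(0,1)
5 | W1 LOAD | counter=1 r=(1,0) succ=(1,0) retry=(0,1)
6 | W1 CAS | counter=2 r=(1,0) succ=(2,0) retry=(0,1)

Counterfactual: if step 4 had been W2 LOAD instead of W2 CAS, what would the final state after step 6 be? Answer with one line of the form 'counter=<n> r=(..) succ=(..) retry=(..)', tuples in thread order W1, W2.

(re-executing from step 4 with the substitution; state before step 4: counter=1 r=(0,0) succ=(1,0) retry=(0,0))
4 | W2 LOAD | counter=1 r=(0,1) succ=(1,0) retry=(0,0)
5 | W1 LOAD | counter=1 r=(1,1) succ=(1,0) retry=(0,0)
6 | W1 CAS | counter=2 r=(1,1) succ=(2,0) retry=(0,0)

counter=2 r=(1,1) succ=(2,0) retry=(0,0)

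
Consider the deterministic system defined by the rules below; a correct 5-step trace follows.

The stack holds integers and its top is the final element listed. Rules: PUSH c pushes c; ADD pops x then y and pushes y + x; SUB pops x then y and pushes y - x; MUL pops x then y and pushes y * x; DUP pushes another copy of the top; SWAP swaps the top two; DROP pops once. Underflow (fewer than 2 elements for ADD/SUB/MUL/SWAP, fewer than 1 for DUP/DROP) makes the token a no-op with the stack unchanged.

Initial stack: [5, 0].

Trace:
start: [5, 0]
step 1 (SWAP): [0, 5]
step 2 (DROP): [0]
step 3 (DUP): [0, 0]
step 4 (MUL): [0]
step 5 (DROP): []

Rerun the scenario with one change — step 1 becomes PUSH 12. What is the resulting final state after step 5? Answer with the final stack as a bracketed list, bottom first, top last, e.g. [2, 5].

(re-executing from step 1 with the substitution; state before step 1: [5, 0])
step 1 (PUSH 12): [5, 0, 12]
step 2 (DROP): [5, 0]
step 3 (DUP): [5, 0, 0]
step 4 (MUL): [5, 0]
step 5 (DROP): [5]

[5]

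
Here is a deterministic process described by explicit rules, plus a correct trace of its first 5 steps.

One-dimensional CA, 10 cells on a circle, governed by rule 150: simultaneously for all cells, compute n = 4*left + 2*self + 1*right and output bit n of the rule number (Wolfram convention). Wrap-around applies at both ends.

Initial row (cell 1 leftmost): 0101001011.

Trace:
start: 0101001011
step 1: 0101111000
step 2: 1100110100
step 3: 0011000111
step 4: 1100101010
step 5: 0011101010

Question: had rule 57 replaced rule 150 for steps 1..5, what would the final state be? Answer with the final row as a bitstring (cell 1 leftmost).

(re-executing steps 1..5 under rule 57; state before step 1: 0101001011)
step 1: 1010100110
step 2: 0101010101
step 3: 1010101010
step 4: 0101010101
step 5: 1010101010

1010101010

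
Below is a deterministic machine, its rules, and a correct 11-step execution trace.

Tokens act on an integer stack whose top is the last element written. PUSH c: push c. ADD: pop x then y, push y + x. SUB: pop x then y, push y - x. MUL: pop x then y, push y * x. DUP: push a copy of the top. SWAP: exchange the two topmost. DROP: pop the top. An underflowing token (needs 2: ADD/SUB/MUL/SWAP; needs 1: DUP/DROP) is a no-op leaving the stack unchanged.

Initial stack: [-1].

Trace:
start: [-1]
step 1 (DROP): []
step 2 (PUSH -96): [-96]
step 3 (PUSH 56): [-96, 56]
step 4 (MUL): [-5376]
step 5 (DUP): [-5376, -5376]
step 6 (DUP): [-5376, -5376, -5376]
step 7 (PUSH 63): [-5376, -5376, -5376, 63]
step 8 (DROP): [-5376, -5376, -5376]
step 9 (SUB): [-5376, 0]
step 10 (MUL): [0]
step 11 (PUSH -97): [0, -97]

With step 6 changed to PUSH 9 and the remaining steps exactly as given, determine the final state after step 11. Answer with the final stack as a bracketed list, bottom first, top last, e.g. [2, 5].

(re-executing from step 6 with the substitution; state before step 6: [-5376, -5376])
step 6 (PUSH 9): [-5376, -5376, 9]
step 7 (PUSH 63): [-5376, -5376, 9, 63]
step 8 (DROP): [-5376, -5376, 9]
step 9 (SUB): [-5376, -5385]
step 10 (MUL): [28949760]
step 11 (PUSH -97): [28949760, -97]

[28949760, -97]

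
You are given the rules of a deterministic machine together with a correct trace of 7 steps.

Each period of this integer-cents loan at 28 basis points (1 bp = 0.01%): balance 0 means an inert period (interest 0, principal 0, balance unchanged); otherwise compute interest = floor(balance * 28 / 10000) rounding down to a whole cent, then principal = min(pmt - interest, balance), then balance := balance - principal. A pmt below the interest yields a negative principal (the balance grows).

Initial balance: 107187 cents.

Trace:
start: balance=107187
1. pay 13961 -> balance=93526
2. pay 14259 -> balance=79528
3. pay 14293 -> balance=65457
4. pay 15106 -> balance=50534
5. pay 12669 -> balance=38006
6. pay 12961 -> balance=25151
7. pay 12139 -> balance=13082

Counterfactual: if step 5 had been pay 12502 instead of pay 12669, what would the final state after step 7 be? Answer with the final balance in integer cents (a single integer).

13249

(re-executing from step 5 with the substitution; state before step 5: balance=50534)
5. pay 12502 -> balance=38173
6. pay 12961 -> balance=25318
7. pay 12139 -> balance=13249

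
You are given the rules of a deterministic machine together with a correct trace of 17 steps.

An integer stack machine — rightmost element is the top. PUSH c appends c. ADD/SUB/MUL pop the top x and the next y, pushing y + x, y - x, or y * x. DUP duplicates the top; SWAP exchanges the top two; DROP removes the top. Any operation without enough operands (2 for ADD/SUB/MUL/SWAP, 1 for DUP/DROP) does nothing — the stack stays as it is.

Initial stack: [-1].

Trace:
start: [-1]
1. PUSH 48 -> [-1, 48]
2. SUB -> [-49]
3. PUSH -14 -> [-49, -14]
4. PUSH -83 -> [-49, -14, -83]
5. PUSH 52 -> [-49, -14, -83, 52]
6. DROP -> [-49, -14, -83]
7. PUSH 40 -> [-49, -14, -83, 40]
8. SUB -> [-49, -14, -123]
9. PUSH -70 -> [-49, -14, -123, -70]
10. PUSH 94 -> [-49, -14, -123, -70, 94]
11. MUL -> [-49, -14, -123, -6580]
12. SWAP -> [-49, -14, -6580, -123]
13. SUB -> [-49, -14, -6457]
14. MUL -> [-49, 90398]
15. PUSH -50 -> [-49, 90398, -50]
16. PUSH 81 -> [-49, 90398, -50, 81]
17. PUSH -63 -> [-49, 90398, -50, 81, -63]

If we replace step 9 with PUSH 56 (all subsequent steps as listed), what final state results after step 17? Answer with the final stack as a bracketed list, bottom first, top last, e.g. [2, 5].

[-49, -75418, -50, 81, -63]

(re-executing from step 9 with the substitution; state before step 9: [-49, -14, -123])
9. PUSH 56 -> [-49, -14, -123, 56]
10. PUSH 94 -> [-49, -14, -123, 56, 94]
11. MUL -> [-49, -14, -123, 5264]
12. SWAP -> [-49, -14, 5264, -123]
13. SUB -> [-49, -14, 5387]
14. MUL -> [-49, -75418]
15. PUSH -50 -> [-49, -75418, -50]
16. PUSH 81 -> [-49, -75418, -50, 81]
17. PUSH -63 -> [-49, -75418, -50, 81, -63]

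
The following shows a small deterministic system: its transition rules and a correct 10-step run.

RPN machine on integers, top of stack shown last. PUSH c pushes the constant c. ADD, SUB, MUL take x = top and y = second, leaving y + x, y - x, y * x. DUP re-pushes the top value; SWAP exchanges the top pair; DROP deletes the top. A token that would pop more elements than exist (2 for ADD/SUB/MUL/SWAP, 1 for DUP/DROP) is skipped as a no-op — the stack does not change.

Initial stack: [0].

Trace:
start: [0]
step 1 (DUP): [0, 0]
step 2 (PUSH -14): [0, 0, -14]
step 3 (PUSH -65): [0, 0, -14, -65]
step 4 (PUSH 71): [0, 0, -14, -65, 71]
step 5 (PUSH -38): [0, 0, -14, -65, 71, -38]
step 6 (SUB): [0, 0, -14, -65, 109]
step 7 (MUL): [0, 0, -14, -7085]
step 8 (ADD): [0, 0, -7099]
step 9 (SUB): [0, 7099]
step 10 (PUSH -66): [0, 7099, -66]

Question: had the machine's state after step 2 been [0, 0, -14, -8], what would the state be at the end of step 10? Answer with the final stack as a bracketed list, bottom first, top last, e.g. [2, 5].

[0, 0, 7079, -66]

state after step 2 := [0, 0, -14, -8]
step 3 (PUSH -65): [0, 0, -14, -8, -65]
step 4 (PUSH 71): [0, 0, -14, -8, -65, 71]
step 5 (PUSH -38): [0, 0, -14, -8, -65, 71, -38]
step 6 (SUB): [0, 0, -14, -8, -65, 109]
step 7 (MUL): [0, 0, -14, -8, -7085]
step 8 (ADD): [0, 0, -14, -7093]
step 9 (SUB): [0, 0, 7079]
step 10 (PUSH -66): [0, 0, 7079, -66]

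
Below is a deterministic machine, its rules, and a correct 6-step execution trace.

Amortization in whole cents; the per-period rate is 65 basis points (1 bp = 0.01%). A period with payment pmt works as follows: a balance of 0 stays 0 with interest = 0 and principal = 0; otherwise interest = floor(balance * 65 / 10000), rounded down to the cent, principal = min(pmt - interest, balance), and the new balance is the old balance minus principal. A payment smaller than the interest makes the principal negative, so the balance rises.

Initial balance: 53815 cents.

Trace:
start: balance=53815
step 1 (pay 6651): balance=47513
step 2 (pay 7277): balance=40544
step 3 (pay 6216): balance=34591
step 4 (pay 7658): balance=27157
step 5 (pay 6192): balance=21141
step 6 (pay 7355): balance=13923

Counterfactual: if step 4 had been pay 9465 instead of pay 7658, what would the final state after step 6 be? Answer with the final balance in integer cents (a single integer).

12092

(re-executing from step 4 with the substitution; state before step 4: balance=34591)
step 4 (pay 9465): balance=25350
step 5 (pay 6192): balance=19322
step 6 (pay 7355): balance=12092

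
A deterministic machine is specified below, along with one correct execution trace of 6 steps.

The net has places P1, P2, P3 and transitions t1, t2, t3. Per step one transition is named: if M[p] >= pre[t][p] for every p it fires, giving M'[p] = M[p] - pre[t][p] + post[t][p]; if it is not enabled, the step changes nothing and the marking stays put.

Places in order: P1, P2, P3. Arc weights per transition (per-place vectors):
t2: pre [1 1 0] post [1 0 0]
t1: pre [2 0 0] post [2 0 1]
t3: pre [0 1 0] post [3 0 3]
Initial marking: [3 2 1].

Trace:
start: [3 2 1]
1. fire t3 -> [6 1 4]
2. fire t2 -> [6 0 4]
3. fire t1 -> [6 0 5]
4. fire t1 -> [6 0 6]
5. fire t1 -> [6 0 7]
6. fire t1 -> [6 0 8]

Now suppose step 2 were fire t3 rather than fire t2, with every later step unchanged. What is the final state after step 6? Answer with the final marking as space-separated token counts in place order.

(re-executing from step 2 with the substitution; state before step 2: [6 1 4])
2. fire t3 -> [9 0 7]
3. fire t1 -> [9 0 8]
4. fire t1 -> [9 0 9]
5. fire t1 -> [9 0 10]
6. fire t1 -> [9 0 11]

9 0 11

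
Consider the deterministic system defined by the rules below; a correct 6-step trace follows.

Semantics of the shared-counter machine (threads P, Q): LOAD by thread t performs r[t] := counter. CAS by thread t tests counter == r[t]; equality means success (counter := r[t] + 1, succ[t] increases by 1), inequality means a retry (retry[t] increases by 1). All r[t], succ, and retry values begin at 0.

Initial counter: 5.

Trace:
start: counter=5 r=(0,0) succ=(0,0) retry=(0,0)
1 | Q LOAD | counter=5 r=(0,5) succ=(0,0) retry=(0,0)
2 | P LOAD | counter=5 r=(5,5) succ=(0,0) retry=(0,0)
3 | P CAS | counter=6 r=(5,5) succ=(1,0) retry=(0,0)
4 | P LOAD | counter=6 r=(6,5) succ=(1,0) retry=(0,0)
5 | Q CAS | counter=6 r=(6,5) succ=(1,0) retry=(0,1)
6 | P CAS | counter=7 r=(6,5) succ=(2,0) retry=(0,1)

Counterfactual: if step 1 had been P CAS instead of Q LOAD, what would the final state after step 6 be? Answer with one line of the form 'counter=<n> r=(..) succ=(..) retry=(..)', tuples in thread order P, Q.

(re-executing from step 1 with the substitution; state before step 1: counter=5 r=(0,0) succ=(0,0) retry=(0,0))
1 | P CAS | counter=5 r=(0,0) succ=(0,0) retry=(1,0)
2 | P LOAD | counter=5 r=(5,0) succ=(0,0) retry=(1,0)
3 | P CAS | counter=6 r=(5,0) succ=(1,0) retry=(1,0)
4 | P LOAD | counter=6 r=(6,0) succ=(1,0) retry=(1,0)
5 | Q CAS | counter=6 r=(6,0) succ=(1,0) retry=(1,1)
6 | P CAS | counter=7 r=(6,0) succ=(2,0) retry=(1,1)

counter=7 r=(6,0) succ=(2,0) retry=(1,1)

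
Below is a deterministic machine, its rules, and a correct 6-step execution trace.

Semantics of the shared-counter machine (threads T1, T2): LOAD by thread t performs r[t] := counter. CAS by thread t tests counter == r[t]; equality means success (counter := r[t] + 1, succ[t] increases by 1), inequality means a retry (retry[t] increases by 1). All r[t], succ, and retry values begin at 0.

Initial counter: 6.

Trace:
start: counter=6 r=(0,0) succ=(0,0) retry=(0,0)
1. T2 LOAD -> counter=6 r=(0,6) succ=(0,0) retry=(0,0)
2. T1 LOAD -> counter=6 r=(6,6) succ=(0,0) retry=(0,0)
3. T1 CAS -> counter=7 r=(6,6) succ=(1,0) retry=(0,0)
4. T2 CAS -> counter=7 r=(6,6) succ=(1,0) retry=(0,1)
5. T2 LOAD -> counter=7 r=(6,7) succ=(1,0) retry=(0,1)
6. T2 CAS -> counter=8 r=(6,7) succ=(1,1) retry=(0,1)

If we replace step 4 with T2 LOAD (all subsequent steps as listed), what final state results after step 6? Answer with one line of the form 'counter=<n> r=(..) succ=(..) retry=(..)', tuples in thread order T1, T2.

(re-executing from step 4 with the substitution; state before step 4: counter=7 r=(6,6) succ=(1,0) retry=(0,0))
4. T2 LOAD -> counter=7 r=(6,7) succ=(1,0) retry=(0,0)
5. T2 LOAD -> counter=7 r=(6,7) succ=(1,0) retry=(0,0)
6. T2 CAS -> counter=8 r=(6,7) succ=(1,1) retry=(0,0)

counter=8 r=(6,7) succ=(1,1) retry=(0,0)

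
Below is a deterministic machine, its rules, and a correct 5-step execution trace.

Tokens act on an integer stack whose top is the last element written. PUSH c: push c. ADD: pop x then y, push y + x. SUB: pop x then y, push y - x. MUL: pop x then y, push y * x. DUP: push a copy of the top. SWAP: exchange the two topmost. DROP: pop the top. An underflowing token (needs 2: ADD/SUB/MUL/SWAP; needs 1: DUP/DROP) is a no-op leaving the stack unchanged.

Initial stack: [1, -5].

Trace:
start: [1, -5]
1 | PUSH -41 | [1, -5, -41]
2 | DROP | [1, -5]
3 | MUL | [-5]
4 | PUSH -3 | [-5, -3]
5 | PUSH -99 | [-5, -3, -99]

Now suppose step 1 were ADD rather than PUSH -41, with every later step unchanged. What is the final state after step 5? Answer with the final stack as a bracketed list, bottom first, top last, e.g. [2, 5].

(re-executing from step 1 with the substitution; state before step 1: [1, -5])
1 | ADD | [-4]
2 | DROP | []
3 | MUL | []
4 | PUSH -3 | [-3]
5 | PUSH -99 | [-3, -99]

[-3, -99]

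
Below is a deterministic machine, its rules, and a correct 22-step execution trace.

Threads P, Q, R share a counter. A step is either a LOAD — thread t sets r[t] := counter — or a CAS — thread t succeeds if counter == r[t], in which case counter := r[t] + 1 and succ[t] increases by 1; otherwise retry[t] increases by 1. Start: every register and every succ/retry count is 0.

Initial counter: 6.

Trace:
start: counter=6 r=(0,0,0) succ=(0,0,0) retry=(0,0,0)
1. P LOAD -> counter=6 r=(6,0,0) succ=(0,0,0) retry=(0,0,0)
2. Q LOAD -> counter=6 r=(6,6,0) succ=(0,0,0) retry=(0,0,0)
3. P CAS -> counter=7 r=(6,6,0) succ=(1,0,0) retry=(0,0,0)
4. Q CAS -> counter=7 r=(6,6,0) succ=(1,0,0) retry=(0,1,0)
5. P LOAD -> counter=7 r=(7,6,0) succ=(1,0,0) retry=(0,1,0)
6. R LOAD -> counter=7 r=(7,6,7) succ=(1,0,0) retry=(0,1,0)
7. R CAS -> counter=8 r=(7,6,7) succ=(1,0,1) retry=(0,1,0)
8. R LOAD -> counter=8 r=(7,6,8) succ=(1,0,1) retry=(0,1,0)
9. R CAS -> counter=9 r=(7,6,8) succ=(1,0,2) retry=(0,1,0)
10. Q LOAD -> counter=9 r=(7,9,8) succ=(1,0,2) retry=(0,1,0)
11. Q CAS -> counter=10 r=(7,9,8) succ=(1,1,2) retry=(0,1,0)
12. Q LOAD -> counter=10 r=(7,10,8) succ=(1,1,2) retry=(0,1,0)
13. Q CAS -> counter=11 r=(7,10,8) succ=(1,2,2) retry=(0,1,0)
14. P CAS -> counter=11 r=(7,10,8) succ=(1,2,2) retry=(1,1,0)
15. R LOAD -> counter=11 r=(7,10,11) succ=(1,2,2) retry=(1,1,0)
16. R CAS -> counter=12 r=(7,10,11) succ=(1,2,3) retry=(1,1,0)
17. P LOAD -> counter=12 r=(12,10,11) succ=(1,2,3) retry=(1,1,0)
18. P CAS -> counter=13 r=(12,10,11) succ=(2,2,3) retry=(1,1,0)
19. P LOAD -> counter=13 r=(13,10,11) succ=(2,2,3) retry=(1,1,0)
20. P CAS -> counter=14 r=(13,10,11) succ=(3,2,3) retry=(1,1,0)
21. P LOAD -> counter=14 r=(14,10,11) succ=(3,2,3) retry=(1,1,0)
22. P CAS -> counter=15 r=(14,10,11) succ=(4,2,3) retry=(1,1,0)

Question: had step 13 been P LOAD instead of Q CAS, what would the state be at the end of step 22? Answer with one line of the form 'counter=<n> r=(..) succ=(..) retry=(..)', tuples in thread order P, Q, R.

counter=15 r=(14,10,11) succ=(5,1,3) retry=(0,1,0)

(re-executing from step 13 with the substitution; state before step 13: counter=10 r=(7,10,8) succ=(1,1,2) retry=(0,1,0))
13. P LOAD -> counter=10 r=(10,10,8) succ=(1,1,2) retry=(0,1,0)
14. P CAS -> counter=11 r=(10,10,8) succ=(2,1,2) retry=(0,1,0)
15. R LOAD -> counter=11 r=(10,10,11) succ=(2,1,2) retry=(0,1,0)
16. R CAS -> counter=12 r=(10,10,11) succ=(2,1,3) retry=(0,1,0)
17. P LOAD -> counter=12 r=(12,10,11) succ=(2,1,3) retry=(0,1,0)
18. P CAS -> counter=13 r=(12,10,11) succ=(3,1,3) retry=(0,1,0)
19. P LOAD -> counter=13 r=(13,10,11) succ=(3,1,3) retry=(0,1,0)
20. P CAS -> counter=14 r=(13,10,11) succ=(4,1,3) retry=(0,1,0)
21. P LOAD -> counter=14 r=(14,10,11) succ=(4,1,3) retry=(0,1,0)
22. P CAS -> counter=15 r=(14,10,11) succ=(5,1,3) retry=(0,1,0)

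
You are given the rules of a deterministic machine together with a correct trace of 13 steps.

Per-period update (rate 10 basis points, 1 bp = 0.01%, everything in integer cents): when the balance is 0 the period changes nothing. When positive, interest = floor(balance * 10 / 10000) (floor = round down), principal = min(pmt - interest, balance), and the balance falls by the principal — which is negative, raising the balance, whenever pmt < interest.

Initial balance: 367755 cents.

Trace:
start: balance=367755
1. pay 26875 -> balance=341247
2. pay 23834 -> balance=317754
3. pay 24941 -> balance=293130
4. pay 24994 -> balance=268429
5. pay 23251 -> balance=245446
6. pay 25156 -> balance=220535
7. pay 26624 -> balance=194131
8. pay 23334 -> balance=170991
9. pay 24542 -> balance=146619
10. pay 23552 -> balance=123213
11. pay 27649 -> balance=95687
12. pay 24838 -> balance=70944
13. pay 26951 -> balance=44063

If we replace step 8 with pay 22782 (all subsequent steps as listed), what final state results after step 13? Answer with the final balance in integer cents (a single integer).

(re-executing from step 8 with the substitution; state before step 8: balance=194131)
8. pay 22782 -> balance=171543
9. pay 24542 -> balance=147172
10. pay 23552 -> balance=123767
11. pay 27649 -> balance=96241
12. pay 24838 -> balance=71499
13. pay 26951 -> balance=44619

44619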